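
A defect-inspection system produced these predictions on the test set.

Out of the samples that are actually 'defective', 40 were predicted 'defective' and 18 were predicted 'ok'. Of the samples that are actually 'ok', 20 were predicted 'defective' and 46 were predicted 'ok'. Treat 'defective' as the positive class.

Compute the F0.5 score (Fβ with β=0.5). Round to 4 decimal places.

0.6711

Fβ = (1+β²)·TP / ((1+β²)·TP + β²·FN + FP), with β²=1/4
= 1.25·40 / (1.25·40 + 0.25·18 + 20) = 0.6711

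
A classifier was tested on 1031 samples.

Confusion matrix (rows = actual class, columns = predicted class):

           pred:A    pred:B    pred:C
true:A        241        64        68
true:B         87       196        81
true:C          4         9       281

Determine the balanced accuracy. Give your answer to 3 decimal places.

0.713

Balanced accuracy = mean of per-class recall.
  A: recall = 241/373 = 0.6461
  B: recall = 196/364 = 0.5385
  C: recall = 281/294 = 0.9558
Mean = (0.6461 + 0.5385 + 0.9558) / 3 = 0.713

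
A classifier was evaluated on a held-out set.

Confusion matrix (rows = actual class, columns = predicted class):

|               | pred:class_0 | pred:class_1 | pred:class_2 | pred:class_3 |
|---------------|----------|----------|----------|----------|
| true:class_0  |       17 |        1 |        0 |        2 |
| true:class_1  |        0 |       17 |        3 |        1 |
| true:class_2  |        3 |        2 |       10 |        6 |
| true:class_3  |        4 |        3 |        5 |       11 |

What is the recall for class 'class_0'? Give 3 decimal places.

One-vs-rest for 'class_0': TP = diagonal; FP = other classes predicted 'class_0'; FN = 'class_0' predicted as other.
recall = TP/(TP+FN).
class_0: TP=17, FN=1+0+2=3 → 17/20 = 0.8500

0.850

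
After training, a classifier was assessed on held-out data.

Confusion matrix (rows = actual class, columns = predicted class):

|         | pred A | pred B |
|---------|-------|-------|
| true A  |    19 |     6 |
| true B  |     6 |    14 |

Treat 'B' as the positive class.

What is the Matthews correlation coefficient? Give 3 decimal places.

MCC = (TP·TN − FP·FN) / √((TP+FP)(TP+FN)(TN+FP)(TN+FN))
Numerator = 14·19 − 6·6 = 230
Denominator = √(20·20·25·25) = √250000 = 500.0000
MCC = 230 / 500.0000 = 0.460

0.460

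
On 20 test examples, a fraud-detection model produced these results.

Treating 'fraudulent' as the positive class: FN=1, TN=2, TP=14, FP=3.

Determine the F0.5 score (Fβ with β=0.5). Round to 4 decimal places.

Fβ = (1+β²)·TP / ((1+β²)·TP + β²·FN + FP), with β²=1/4
= 1.25·14 / (1.25·14 + 0.25·1 + 3) = 0.8434

0.8434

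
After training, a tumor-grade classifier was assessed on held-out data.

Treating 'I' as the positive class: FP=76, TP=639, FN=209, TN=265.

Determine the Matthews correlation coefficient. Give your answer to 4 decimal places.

0.4902

MCC = (TP·TN − FP·FN) / √((TP+FP)(TP+FN)(TN+FP)(TN+FN))
Numerator = 639·265 − 76·209 = 153451
Denominator = √(715·848·341·474) = √98001926880 = 313052.5944
MCC = 153451 / 313052.5944 = 0.4902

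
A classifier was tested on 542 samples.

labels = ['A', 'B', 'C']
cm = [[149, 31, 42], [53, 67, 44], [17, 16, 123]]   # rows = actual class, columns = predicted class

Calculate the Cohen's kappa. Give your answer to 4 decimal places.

0.4324

Observed agreement pₒ = trace/N = 339/542 = 0.62546
Expected agreement pₑ = Σ (rowᵢ·colᵢ)/N² = (222·219 + 164·114 + 156·209)/542² = 0.34013
κ = (pₒ − pₑ)/(1 − pₑ) = (0.62546 − 0.34013)/(1 − 0.34013) = 0.4324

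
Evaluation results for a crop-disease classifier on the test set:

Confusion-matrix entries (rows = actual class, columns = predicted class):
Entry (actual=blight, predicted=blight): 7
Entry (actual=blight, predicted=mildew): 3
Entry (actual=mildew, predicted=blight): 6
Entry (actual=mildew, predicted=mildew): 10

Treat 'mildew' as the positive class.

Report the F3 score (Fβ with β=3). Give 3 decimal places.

0.637

Fβ = (1+β²)·TP / ((1+β²)·TP + β²·FN + FP), with β²=9
= 10·10 / (10·10 + 9·6 + 3) = 0.637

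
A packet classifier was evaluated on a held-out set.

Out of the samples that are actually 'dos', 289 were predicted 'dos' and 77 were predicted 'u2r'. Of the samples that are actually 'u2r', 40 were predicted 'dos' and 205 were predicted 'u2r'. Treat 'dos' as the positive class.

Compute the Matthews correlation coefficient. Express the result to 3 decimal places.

0.616

MCC = (TP·TN − FP·FN) / √((TP+FP)(TP+FN)(TN+FP)(TN+FN))
Numerator = 289·205 − 40·77 = 56165
Denominator = √(329·366·245·282) = √8319403260 = 91210.7629
MCC = 56165 / 91210.7629 = 0.616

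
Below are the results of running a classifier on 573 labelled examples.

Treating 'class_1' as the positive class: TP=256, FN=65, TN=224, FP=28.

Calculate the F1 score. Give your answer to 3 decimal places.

Precision = TP/(TP+FP) = 256/284 = 0.9014
Recall = TP/(TP+FN) = 256/321 = 0.7975
F1 = 2·TP/(2·TP+FP+FN) = 512/605 = 0.846

0.846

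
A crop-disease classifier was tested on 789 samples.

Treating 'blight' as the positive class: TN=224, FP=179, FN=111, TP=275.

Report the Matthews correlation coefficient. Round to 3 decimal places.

MCC = (TP·TN − FP·FN) / √((TP+FP)(TP+FN)(TN+FP)(TN+FN))
Numerator = 275·224 − 179·111 = 41731
Denominator = √(454·386·403·335) = √23658816220 = 153814.2263
MCC = 41731 / 153814.2263 = 0.271

0.271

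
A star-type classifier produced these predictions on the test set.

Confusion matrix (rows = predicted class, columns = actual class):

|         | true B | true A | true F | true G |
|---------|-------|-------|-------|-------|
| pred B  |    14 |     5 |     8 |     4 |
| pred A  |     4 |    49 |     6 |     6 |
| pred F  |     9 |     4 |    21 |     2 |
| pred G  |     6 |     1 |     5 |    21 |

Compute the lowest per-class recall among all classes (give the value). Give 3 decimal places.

0.424

Per-class recall (TP/(TP+FN)):
  B: TP=14, FN=4+9+6=19 → 14/33 = 0.4242
  A: TP=49, FN=5+4+1=10 → 49/59 = 0.8305
  F: TP=21, FN=8+6+5=19 → 21/40 = 0.5250
  G: TP=21, FN=4+6+2=12 → 21/33 = 0.6364
Lowest is class 'B' with recall = 0.424.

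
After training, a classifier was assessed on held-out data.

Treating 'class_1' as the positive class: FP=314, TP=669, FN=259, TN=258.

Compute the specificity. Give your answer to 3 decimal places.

Specificity = TN/(TN+FP) = 258/(258+314) = 0.451

0.451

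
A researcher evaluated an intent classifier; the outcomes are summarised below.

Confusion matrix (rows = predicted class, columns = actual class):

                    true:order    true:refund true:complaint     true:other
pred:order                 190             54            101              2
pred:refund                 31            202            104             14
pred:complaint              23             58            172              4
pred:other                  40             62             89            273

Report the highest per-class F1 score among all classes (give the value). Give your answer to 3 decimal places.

0.721

Per-class F1 score (2·TP/(2·TP+FP+FN)):
  order: TP=190, FP=54+101+2=157, FN=31+23+40=94 → 380/631 = 0.6022
  refund: TP=202, FP=31+104+14=149, FN=54+58+62=174 → 404/727 = 0.5557
  complaint: TP=172, FP=23+58+4=85, FN=101+104+89=294 → 344/723 = 0.4758
  other: TP=273, FP=40+62+89=191, FN=2+14+4=20 → 546/757 = 0.7213
Highest is class 'other' with F1 score = 0.721.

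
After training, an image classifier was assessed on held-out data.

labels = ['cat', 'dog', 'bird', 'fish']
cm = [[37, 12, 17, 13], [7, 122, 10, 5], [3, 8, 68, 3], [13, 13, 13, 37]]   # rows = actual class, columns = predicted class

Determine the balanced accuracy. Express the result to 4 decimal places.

Balanced accuracy = mean of per-class recall.
  cat: recall = 37/79 = 0.46835
  dog: recall = 122/144 = 0.84722
  bird: recall = 68/82 = 0.82927
  fish: recall = 37/76 = 0.48684
Mean = (0.46835 + 0.84722 + 0.82927 + 0.48684) / 4 = 0.6579

0.6579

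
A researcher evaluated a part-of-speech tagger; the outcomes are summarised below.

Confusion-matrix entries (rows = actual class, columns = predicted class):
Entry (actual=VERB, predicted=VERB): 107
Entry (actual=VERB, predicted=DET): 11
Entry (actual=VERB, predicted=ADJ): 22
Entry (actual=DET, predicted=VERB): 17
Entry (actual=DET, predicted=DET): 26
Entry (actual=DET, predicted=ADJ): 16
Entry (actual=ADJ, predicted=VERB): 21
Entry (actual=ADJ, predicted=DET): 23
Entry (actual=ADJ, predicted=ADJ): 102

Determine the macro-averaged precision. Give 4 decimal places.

0.6333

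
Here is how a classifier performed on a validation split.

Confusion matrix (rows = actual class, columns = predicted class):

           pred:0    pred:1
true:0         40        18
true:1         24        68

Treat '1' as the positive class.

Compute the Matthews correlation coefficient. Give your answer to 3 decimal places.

MCC = (TP·TN − FP·FN) / √((TP+FP)(TP+FN)(TN+FP)(TN+FN))
Numerator = 68·40 − 18·24 = 2288
Denominator = √(86·92·58·64) = √29369344 = 5419.3490
MCC = 2288 / 5419.3490 = 0.422

0.422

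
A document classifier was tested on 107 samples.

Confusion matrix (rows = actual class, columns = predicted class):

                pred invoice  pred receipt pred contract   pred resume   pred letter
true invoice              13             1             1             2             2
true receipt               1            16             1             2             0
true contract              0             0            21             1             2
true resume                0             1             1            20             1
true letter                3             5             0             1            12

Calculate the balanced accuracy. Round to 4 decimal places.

Balanced accuracy = mean of per-class recall.
  invoice: recall = 13/19 = 0.68421
  receipt: recall = 16/20 = 0.80000
  contract: recall = 21/24 = 0.87500
  resume: recall = 20/23 = 0.86957
  letter: recall = 12/21 = 0.57143
Mean = (0.68421 + 0.80000 + 0.87500 + 0.86957 + 0.57143) / 5 = 0.7600

0.7600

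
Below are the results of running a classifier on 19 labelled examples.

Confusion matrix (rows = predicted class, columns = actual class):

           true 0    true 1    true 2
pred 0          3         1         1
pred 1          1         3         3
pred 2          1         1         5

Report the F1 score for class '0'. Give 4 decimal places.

0.6000

Take TP from the diagonal, FP from the rest of the '0' prediction marginal, FN from the rest of the '0' actual marginal.
F1 score = 2·TP/(2·TP+FP+FN).
0: TP=3, FP=1+1=2, FN=1+1=2 → 6/10 = 0.60000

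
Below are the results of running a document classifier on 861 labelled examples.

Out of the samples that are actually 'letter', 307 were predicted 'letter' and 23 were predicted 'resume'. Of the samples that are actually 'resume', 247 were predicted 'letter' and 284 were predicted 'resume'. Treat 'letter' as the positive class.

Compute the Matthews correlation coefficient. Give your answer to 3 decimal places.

0.472

MCC = (TP·TN − FP·FN) / √((TP+FP)(TP+FN)(TN+FP)(TN+FN))
Numerator = 307·284 − 247·23 = 81507
Denominator = √(554·330·531·307) = √29802767940 = 172634.7820
MCC = 81507 / 172634.7820 = 0.472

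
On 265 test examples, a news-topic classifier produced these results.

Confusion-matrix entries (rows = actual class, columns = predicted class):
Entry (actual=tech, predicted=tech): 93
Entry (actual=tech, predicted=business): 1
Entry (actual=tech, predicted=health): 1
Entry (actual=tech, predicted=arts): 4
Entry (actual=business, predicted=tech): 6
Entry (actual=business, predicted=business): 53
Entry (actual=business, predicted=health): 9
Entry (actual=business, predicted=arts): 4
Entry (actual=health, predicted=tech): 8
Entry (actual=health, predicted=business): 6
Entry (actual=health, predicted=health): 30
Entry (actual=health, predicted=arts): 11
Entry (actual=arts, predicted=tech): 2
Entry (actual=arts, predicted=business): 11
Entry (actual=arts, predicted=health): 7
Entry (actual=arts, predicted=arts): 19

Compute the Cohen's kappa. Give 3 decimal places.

Observed agreement pₒ = trace/N = 195/265 = 0.7358
Expected agreement pₑ = Σ (rowᵢ·colᵢ)/N² = (99·109 + 72·71 + 55·47 + 39·38)/265² = 0.2844
κ = (pₒ − pₑ)/(1 − pₑ) = (0.7358 − 0.2844)/(1 − 0.2844) = 0.631

0.631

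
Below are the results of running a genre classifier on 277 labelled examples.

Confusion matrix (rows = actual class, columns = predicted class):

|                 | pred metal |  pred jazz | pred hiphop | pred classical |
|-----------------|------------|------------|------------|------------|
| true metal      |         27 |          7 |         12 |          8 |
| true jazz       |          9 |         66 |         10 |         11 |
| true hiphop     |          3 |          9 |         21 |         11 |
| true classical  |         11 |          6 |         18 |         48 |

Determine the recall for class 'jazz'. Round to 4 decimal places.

0.6875

recall = TP/(TP+FN).
jazz: TP=66, FN=9+10+11=30 → 66/96 = 0.68750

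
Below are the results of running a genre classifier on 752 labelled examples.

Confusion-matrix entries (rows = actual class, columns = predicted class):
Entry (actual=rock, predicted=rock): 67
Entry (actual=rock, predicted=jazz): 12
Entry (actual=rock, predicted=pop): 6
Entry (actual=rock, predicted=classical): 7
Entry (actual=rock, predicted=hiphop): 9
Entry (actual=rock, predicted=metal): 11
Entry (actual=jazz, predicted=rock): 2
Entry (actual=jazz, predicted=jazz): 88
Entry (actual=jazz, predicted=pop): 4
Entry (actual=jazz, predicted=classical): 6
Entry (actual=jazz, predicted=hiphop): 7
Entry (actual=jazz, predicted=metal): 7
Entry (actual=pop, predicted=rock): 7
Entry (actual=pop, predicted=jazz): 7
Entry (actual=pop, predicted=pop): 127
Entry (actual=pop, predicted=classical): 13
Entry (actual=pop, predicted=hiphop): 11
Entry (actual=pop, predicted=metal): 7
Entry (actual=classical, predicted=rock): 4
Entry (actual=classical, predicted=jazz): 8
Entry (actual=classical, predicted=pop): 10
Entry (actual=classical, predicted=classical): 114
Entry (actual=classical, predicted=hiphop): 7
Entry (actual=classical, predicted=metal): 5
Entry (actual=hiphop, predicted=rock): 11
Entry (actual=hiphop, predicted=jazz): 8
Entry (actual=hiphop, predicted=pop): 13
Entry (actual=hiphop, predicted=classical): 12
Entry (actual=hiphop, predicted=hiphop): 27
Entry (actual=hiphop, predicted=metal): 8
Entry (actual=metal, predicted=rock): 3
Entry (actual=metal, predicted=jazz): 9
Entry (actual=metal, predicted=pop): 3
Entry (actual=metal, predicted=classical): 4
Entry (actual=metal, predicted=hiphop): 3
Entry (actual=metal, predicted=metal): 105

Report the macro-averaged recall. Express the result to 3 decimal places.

0.675

Per-class recall (TP/(TP+FN)):
  rock: TP=67, FN=12+6+7+9+11=45 → 67/112 = 0.5982
  jazz: TP=88, FN=2+4+6+7+7=26 → 88/114 = 0.7719
  pop: TP=127, FN=7+7+13+11+7=45 → 127/172 = 0.7384
  classical: TP=114, FN=4+8+10+7+5=34 → 114/148 = 0.7703
  hiphop: TP=27, FN=11+8+13+12+8=52 → 27/79 = 0.3418
  metal: TP=105, FN=3+9+3+4+3=22 → 105/127 = 0.8268
Macro-recall = mean = (0.5982 + 0.7719 + 0.7384 + 0.7703 + 0.3418 + 0.8268) / 6 = 0.675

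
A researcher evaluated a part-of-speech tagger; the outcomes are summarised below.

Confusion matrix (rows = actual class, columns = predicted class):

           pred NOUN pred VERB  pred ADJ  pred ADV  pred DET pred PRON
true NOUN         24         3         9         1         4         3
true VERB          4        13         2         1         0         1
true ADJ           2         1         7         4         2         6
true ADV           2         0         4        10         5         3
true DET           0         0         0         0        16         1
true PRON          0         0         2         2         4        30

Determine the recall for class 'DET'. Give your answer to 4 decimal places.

recall = TP/(TP+FN).
DET: TP=16, FN=0+0+0+0+1=1 → 16/17 = 0.94118

0.9412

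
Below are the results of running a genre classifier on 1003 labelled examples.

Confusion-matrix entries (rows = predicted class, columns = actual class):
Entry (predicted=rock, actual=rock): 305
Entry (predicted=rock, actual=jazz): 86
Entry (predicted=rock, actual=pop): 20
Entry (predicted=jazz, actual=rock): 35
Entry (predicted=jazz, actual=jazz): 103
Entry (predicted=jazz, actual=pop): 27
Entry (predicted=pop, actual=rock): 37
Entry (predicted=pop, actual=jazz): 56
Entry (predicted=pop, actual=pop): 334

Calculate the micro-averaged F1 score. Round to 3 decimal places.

0.740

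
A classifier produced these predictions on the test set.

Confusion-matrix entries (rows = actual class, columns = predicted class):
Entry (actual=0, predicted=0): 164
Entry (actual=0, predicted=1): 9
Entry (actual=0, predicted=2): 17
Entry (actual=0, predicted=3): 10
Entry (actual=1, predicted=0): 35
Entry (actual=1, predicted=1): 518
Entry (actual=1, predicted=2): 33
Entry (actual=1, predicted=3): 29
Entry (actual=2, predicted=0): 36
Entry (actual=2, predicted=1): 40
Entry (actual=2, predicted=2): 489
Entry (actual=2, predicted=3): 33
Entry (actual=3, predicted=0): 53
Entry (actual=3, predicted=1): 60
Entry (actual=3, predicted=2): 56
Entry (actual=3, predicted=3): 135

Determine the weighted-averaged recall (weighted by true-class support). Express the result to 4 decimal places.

0.7606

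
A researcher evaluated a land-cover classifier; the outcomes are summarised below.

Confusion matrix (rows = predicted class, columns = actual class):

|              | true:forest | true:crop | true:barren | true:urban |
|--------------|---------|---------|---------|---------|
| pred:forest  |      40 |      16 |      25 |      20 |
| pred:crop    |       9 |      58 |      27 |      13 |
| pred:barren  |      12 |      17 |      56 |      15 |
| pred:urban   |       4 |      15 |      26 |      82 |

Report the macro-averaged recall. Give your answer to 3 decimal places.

0.553

Per-class recall (TP/(TP+FN)):
  forest: TP=40, FN=9+12+4=25 → 40/65 = 0.6154
  crop: TP=58, FN=16+17+15=48 → 58/106 = 0.5472
  barren: TP=56, FN=25+27+26=78 → 56/134 = 0.4179
  urban: TP=82, FN=20+13+15=48 → 82/130 = 0.6308
Macro-recall = mean = (0.6154 + 0.5472 + 0.4179 + 0.6308) / 4 = 0.553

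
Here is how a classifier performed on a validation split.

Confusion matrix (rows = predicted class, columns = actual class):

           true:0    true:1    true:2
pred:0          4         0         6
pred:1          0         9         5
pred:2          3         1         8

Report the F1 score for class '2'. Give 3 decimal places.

One-vs-rest for '2': TP = diagonal; FP = other classes predicted '2'; FN = '2' predicted as other.
F1 score = 2·TP/(2·TP+FP+FN).
2: TP=8, FP=3+1=4, FN=6+5=11 → 16/31 = 0.5161

0.516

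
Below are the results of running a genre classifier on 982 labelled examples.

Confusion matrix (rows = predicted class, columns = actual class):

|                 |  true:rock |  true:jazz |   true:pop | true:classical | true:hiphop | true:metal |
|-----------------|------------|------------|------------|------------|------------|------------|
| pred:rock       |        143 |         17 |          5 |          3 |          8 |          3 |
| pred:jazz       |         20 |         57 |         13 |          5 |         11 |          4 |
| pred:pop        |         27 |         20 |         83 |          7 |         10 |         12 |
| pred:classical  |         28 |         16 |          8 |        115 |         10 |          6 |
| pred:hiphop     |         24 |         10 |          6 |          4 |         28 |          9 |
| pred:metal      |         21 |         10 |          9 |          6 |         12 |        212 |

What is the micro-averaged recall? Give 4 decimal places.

0.6497

Micro-averaging pools counts across classes: ΣTP=638, ΣFP=344, ΣFN=344.
Micro-recall = TP/(TP+FN) on pooled counts = 0.6497 (equals overall accuracy in single-label multiclass).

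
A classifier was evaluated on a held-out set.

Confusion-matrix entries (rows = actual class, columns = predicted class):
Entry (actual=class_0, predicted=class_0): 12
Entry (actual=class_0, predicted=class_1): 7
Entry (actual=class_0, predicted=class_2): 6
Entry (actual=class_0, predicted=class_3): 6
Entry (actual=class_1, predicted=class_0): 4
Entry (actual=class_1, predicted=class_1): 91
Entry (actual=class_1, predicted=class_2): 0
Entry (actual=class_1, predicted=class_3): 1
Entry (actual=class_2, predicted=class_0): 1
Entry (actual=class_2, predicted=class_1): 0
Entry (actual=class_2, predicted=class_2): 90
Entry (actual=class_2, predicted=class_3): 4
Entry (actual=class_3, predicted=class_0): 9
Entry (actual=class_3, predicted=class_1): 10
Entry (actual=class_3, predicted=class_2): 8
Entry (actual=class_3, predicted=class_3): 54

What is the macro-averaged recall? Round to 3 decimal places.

0.737

Per-class recall (TP/(TP+FN)):
  class_0: TP=12, FN=7+6+6=19 → 12/31 = 0.3871
  class_1: TP=91, FN=4+0+1=5 → 91/96 = 0.9479
  class_2: TP=90, FN=1+0+4=5 → 90/95 = 0.9474
  class_3: TP=54, FN=9+10+8=27 → 54/81 = 0.6667
Macro-recall = mean = (0.3871 + 0.9479 + 0.9474 + 0.6667) / 4 = 0.737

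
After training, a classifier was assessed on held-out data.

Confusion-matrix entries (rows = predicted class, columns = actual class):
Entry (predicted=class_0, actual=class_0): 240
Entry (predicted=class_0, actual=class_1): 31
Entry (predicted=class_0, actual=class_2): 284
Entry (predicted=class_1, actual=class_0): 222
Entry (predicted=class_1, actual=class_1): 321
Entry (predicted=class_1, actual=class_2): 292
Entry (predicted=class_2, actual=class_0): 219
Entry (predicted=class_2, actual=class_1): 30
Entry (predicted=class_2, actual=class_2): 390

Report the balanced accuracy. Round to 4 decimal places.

Balanced accuracy = mean of per-class recall.
  class_0: recall = 240/681 = 0.35242
  class_1: recall = 321/382 = 0.84031
  class_2: recall = 390/966 = 0.40373
Mean = (0.35242 + 0.84031 + 0.40373) / 3 = 0.5322

0.5322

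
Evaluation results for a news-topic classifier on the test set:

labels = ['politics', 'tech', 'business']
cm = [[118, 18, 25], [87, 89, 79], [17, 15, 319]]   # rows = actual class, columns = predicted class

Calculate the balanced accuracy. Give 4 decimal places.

0.6636

Balanced accuracy = mean of per-class recall.
  politics: recall = 118/161 = 0.73292
  tech: recall = 89/255 = 0.34902
  business: recall = 319/351 = 0.90883
Mean = (0.73292 + 0.34902 + 0.90883) / 3 = 0.6636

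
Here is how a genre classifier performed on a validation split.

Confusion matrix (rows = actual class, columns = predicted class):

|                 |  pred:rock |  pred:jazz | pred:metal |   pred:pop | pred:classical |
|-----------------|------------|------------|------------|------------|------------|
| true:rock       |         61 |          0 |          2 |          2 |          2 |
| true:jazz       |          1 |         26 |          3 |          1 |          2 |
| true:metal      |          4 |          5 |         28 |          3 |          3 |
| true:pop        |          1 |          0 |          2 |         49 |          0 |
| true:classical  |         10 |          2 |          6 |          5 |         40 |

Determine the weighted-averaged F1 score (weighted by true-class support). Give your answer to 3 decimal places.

0.786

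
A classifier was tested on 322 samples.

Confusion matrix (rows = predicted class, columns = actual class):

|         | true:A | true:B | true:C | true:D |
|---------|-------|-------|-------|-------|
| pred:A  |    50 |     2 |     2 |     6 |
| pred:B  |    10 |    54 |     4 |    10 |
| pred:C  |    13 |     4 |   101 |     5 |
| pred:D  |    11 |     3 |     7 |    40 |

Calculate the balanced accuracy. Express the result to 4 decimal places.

Balanced accuracy = mean of per-class recall.
  A: recall = 50/84 = 0.59524
  B: recall = 54/63 = 0.85714
  C: recall = 101/114 = 0.88596
  D: recall = 40/61 = 0.65574
Mean = (0.59524 + 0.85714 + 0.88596 + 0.65574) / 4 = 0.7485

0.7485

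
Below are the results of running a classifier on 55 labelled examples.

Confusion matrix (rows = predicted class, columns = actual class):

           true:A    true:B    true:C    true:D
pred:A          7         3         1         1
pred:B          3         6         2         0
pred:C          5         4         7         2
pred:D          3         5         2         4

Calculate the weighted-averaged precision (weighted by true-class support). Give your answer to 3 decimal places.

Per-class precision (TP/(TP+FP)):
  A: TP=7, FP=3+1+1=5 → 7/12 = 0.5833
  B: TP=6, FP=3+2+0=5 → 6/11 = 0.5455
  C: TP=7, FP=5+4+2=11 → 7/18 = 0.3889
  D: TP=4, FP=3+5+2=10 → 4/14 = 0.2857
Weighted-precision = Σ (supportᵢ/N)·precisionᵢ with N=55: (18/55)·0.5833 + (18/55)·0.5455 + (12/55)·0.3889 + (7/55)·0.2857 = 0.491

0.491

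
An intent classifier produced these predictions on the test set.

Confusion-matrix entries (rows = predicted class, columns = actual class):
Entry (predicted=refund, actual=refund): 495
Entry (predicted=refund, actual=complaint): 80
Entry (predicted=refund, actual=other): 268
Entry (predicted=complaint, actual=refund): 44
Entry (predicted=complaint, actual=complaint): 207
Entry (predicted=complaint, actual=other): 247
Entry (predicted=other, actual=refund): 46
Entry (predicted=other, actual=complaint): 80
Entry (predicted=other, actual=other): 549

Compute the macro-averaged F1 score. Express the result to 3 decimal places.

Per-class F1 score (2·TP/(2·TP+FP+FN)):
  refund: TP=495, FP=80+268=348, FN=44+46=90 → 990/1428 = 0.6933
  complaint: TP=207, FP=44+247=291, FN=80+80=160 → 414/865 = 0.4786
  other: TP=549, FP=46+80=126, FN=268+247=515 → 1098/1739 = 0.6314
Macro-F1 score = mean = (0.6933 + 0.4786 + 0.6314) / 3 = 0.601

0.601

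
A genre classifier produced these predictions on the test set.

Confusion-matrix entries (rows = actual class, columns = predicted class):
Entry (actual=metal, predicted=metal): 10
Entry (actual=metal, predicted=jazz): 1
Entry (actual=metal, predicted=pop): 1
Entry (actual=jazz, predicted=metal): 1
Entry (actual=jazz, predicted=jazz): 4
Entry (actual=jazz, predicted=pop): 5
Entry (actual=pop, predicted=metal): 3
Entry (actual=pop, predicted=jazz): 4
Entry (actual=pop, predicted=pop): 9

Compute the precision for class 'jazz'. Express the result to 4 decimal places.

precision = TP/(TP+FP).
jazz: TP=4, FP=1+4=5 → 4/9 = 0.44444

0.4444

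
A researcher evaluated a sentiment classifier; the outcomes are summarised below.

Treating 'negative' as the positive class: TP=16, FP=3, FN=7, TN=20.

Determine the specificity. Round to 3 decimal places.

0.870

Specificity = TN/(TN+FP) = 20/(20+3) = 0.870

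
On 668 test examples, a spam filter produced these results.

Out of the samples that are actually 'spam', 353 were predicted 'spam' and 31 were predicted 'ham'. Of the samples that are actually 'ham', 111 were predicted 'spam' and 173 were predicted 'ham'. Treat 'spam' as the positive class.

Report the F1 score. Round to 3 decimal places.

0.833

Precision = TP/(TP+FP) = 353/464 = 0.7608
Recall = TP/(TP+FN) = 353/384 = 0.9193
F1 = 2·TP/(2·TP+FP+FN) = 706/848 = 0.833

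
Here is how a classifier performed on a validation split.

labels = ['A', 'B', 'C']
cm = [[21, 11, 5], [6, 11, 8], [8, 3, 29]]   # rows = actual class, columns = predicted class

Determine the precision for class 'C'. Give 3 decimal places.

0.690

precision = TP/(TP+FP).
C: TP=29, FP=5+8=13 → 29/42 = 0.6905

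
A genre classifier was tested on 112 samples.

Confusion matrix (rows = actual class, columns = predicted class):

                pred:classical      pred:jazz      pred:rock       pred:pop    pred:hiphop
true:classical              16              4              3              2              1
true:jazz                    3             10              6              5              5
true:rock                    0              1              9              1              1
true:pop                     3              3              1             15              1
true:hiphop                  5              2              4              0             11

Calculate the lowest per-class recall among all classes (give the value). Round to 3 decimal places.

0.345

Per-class recall (TP/(TP+FN)):
  classical: TP=16, FN=4+3+2+1=10 → 16/26 = 0.6154
  jazz: TP=10, FN=3+6+5+5=19 → 10/29 = 0.3448
  rock: TP=9, FN=0+1+1+1=3 → 9/12 = 0.7500
  pop: TP=15, FN=3+3+1+1=8 → 15/23 = 0.6522
  hiphop: TP=11, FN=5+2+4+0=11 → 11/22 = 0.5000
Lowest is class 'jazz' with recall = 0.345.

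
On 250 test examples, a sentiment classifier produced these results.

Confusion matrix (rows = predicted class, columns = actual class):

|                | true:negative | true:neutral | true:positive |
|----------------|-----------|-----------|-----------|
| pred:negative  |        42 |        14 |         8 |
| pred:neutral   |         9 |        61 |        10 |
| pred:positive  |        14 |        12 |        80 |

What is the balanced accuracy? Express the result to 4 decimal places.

0.7212

Balanced accuracy = mean of per-class recall.
  negative: recall = 42/65 = 0.64615
  neutral: recall = 61/87 = 0.70115
  positive: recall = 80/98 = 0.81633
Mean = (0.64615 + 0.70115 + 0.81633) / 3 = 0.7212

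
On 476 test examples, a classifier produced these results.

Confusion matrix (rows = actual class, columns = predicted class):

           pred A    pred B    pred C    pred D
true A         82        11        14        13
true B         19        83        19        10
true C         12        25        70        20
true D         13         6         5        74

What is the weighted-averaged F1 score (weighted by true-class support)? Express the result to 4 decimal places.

Per-class F1 score (2·TP/(2·TP+FP+FN)):
  A: TP=82, FP=19+12+13=44, FN=11+14+13=38 → 164/246 = 0.66667
  B: TP=83, FP=11+25+6=42, FN=19+19+10=48 → 166/256 = 0.64844
  C: TP=70, FP=14+19+5=38, FN=12+25+20=57 → 140/235 = 0.59574
  D: TP=74, FP=13+10+20=43, FN=13+6+5=24 → 148/215 = 0.68837
Weighted-F1 score = Σ (supportᵢ/N)·F1 scoreᵢ with N=476: (120/476)·0.66667 + (131/476)·0.64844 + (127/476)·0.59574 + (98/476)·0.68837 = 0.6472

0.6472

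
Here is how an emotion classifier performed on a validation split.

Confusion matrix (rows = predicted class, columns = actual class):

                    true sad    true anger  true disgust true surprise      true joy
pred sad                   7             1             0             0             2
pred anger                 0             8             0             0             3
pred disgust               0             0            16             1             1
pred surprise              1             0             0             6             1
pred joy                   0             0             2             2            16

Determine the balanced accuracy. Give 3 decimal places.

0.803

Balanced accuracy = mean of per-class recall.
  sad: recall = 7/8 = 0.8750
  anger: recall = 8/9 = 0.8889
  disgust: recall = 16/18 = 0.8889
  surprise: recall = 6/9 = 0.6667
  joy: recall = 16/23 = 0.6957
Mean = (0.8750 + 0.8889 + 0.8889 + 0.6667 + 0.6957) / 5 = 0.803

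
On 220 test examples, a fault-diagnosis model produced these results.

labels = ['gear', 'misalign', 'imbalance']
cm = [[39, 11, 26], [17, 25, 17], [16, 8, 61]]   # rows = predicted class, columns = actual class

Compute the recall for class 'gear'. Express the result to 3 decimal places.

0.542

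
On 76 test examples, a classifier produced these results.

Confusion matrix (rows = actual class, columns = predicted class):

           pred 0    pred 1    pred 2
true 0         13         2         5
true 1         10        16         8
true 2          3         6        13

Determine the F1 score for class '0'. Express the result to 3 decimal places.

0.565

Take TP from the diagonal, FP from the rest of the '0' prediction marginal, FN from the rest of the '0' actual marginal.
F1 score = 2·TP/(2·TP+FP+FN).
0: TP=13, FP=10+3=13, FN=2+5=7 → 26/46 = 0.5652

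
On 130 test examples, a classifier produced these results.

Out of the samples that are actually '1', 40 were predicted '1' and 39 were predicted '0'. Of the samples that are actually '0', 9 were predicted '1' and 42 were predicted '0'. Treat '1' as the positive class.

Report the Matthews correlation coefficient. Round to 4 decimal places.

0.3323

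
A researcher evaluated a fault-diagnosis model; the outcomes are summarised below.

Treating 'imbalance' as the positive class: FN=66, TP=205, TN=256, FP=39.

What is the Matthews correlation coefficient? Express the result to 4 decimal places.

MCC = (TP·TN − FP·FN) / √((TP+FP)(TP+FN)(TN+FP)(TN+FN))
Numerator = 205·256 − 39·66 = 49906
Denominator = √(244·271·295·322) = √6281118760 = 79253.5094
MCC = 49906 / 79253.5094 = 0.6297

0.6297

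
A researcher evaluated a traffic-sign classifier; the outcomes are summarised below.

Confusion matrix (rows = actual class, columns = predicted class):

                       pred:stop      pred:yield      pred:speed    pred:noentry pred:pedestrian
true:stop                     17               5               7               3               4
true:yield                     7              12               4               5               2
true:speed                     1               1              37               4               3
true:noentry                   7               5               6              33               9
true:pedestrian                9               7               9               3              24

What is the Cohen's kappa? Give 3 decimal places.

Observed agreement pₒ = trace/N = 123/224 = 0.5491
Expected agreement pₑ = Σ (rowᵢ·colᵢ)/N² = (36·41 + 30·30 + 46·63 + 60·48 + 52·42)/224² = 0.2060
κ = (pₒ − pₑ)/(1 − pₑ) = (0.5491 − 0.2060)/(1 − 0.2060) = 0.432

0.432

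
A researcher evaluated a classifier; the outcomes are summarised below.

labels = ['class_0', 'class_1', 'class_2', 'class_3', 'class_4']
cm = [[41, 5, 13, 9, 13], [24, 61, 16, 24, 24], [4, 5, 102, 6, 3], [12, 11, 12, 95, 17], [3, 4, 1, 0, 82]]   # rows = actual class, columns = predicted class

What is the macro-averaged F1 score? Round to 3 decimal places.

0.636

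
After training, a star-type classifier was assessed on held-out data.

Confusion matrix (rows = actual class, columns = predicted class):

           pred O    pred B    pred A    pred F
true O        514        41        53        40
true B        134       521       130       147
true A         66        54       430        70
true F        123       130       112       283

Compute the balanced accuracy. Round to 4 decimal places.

Balanced accuracy = mean of per-class recall.
  O: recall = 514/648 = 0.79321
  B: recall = 521/932 = 0.55901
  A: recall = 430/620 = 0.69355
  F: recall = 283/648 = 0.43673
Mean = (0.79321 + 0.55901 + 0.69355 + 0.43673) / 4 = 0.6206

0.6206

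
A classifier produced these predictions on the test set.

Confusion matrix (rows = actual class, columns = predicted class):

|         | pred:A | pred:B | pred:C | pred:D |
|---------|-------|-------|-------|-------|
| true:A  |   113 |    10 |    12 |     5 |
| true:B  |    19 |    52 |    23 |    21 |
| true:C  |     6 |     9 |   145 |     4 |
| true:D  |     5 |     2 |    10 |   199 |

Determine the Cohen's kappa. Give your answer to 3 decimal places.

0.728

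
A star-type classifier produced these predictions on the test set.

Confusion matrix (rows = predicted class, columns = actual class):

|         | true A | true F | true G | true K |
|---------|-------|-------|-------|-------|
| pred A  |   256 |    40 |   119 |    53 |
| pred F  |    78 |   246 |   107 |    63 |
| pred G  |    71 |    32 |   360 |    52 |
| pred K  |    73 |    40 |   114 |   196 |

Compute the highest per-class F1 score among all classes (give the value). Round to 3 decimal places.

0.593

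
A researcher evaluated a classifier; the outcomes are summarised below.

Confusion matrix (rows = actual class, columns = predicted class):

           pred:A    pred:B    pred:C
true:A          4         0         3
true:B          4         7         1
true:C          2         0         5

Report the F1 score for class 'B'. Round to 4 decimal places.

Treat 'B' as positive and all other classes as negative.
F1 score = 2·TP/(2·TP+FP+FN).
B: TP=7, FP=0+0=0, FN=4+1=5 → 14/19 = 0.73684

0.7368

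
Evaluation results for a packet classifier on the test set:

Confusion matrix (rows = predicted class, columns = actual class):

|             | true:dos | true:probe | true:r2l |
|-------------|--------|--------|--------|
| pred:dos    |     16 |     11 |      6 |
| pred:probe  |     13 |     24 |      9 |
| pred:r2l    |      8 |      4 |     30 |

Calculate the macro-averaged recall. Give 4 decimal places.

Per-class recall (TP/(TP+FN)):
  dos: TP=16, FN=13+8=21 → 16/37 = 0.43243
  probe: TP=24, FN=11+4=15 → 24/39 = 0.61538
  r2l: TP=30, FN=6+9=15 → 30/45 = 0.66667
Macro-recall = mean = (0.43243 + 0.61538 + 0.66667) / 3 = 0.5715

0.5715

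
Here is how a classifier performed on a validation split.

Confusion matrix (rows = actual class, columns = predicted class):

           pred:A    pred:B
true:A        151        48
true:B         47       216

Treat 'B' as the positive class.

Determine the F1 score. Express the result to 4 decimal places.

0.8197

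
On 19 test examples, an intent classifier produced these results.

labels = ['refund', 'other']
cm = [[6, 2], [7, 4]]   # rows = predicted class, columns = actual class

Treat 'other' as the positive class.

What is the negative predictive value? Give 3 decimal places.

NPV = TN/(TN+FN) = 6/(6+2) = 0.750

0.750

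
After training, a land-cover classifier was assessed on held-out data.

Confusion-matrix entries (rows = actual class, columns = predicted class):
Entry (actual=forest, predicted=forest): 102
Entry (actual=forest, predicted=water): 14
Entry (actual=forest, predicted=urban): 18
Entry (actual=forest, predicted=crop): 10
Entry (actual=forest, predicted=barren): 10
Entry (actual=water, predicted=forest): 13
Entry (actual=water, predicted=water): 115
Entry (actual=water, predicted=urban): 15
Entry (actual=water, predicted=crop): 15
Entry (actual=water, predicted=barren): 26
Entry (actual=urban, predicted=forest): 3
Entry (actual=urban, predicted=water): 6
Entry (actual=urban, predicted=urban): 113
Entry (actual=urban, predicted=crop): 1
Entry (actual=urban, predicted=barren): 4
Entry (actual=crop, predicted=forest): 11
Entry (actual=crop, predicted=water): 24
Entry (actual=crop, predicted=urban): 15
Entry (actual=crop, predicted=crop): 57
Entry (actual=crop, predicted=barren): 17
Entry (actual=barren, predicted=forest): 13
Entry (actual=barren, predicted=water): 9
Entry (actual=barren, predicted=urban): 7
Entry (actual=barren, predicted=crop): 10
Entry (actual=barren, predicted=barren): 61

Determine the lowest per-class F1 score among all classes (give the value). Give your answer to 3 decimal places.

0.525

Per-class F1 score (2·TP/(2·TP+FP+FN)):
  forest: TP=102, FP=13+3+11+13=40, FN=14+18+10+10=52 → 204/296 = 0.6892
  water: TP=115, FP=14+6+24+9=53, FN=13+15+15+26=69 → 230/352 = 0.6534
  urban: TP=113, FP=18+15+15+7=55, FN=3+6+1+4=14 → 226/295 = 0.7661
  crop: TP=57, FP=10+15+1+10=36, FN=11+24+15+17=67 → 114/217 = 0.5253
  barren: TP=61, FP=10+26+4+17=57, FN=13+9+7+10=39 → 122/218 = 0.5596
Lowest is class 'crop' with F1 score = 0.525.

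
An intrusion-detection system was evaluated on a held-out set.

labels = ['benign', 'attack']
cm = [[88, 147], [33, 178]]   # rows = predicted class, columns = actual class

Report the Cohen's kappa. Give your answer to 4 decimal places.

Observed agreement pₒ = trace/N = 266/446 = 0.59641
Expected agreement pₑ = Σ (rowᵢ·colᵢ)/N² = (121·235 + 325·211)/446² = 0.48769
κ = (pₒ − pₑ)/(1 − pₑ) = (0.59641 − 0.48769)/(1 − 0.48769) = 0.2122

0.2122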